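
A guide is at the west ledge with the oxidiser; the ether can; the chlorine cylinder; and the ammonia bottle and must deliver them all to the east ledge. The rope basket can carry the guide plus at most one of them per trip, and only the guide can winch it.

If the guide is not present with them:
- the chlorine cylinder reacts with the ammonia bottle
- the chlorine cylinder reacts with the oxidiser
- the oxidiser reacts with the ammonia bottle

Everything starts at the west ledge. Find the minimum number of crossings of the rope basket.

Whatever the first load, the items left behind include a forbidden pair without the guide. No opening move is safe, so no plan exists.

impossible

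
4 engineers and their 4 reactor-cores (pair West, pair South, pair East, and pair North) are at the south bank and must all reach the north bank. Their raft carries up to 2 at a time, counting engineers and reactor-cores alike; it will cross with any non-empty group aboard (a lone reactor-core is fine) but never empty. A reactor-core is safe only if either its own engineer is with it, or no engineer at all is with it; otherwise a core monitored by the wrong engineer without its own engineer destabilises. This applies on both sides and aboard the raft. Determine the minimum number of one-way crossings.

impossible

Following every safe sequence of crossings from the start, the most of the 8 that can be at the north bank as the raft arrives there on crossings 1, 3, 5 is 2, 3, 4 respectively; the best ever achieved is 4 of 8.
From crossing 7 on, no configuration arises that was not already reachable earlier: only 44 distinct safe configurations (who is on which side, and where the raft is) can ever be reached, none of them has everyone across, and every continuation just revisits them. So no valid plan exists.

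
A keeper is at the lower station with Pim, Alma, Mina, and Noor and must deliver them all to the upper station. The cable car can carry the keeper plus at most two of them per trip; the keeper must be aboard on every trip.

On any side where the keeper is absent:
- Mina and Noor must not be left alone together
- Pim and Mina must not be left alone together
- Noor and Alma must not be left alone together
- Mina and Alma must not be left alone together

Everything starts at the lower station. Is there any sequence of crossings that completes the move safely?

1. Keeper goes to the upper station with Alma and Mina.  [the lower station: Noor, Pim | the upper station: Alma, Mina]
2. Keeper goes back to the lower station with Alma.  [the lower station: Alma, Noor, Pim | the upper station: Mina]
3. Keeper goes to the upper station with Alma and Pim.  [the lower station: Noor | the upper station: Alma, Mina, Pim]
4. Keeper goes back to the lower station with Mina.  [the lower station: Mina, Noor | the upper station: Alma, Pim]
5. Keeper goes to the upper station with Mina and Noor.  [the lower station: — | the upper station: Alma, Mina, Noor, Pim]

Yes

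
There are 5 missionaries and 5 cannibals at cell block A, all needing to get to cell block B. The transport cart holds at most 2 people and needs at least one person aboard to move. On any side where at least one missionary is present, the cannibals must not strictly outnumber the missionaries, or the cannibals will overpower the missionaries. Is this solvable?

Following every safe sequence of crossings from the start, the most of the 10 that can be at cell block B as the transport cart arrives there on crossings 1, 3, 5, 7 is 2, 3, 4, 5 respectively; the best ever achieved is 5 of 10.
From crossing 9 on, no configuration arises that was not already reachable earlier: only 13 distinct safe configurations (who is on which side, and where the transport cart is) can ever be reached, none of them has everyone across, and every continuation just revisits them. They are: 0 missionaries + 0 cannibals across (transport cart back at the start); 0 missionaries + 1 cannibal across (transport cart there); 0 missionaries + 1 cannibal across (transport cart back at the start); 0 missionaries + 2 cannibals across (transport cart there); 0 missionaries + 2 cannibals across (transport cart back at the start); 0 missionaries + 3 cannibals across (transport cart there); 0 missionaries + 3 cannibals across (transport cart back at the start); 0 missionaries + 4 cannibals across (transport cart there); 0 missionaries + 4 cannibals across (transport cart back at the start); 0 missionaries + 5 cannibals across (transport cart there); 1 missionary + 1 cannibal across (transport cart there); 1 missionary + 1 cannibal across (transport cart back at the start); 2 missionaries + 2 cannibals across (transport cart there). So no valid plan exists.

No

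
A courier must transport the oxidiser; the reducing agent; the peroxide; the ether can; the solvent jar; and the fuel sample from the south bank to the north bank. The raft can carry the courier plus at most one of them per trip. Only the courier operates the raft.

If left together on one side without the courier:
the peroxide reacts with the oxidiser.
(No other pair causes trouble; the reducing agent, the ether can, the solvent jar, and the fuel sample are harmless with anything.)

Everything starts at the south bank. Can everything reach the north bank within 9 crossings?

No

Counting alone: the courier can take at most 1 across per trip to the north bank, so moving all 6 needs at least 6 loaded trips out, with a return between consecutive ones — at least 11 crossings.
Since 9 < 11, 9 crossings cannot be enough. (The shortest complete plan in fact takes 11:)
1. Courier goes to the north bank with the oxidiser.
2. Courier goes back to the south bank alone.
3. Courier goes to the north bank with the reducing agent.
4. Courier goes back to the south bank alone.
5. Courier goes to the north bank with the ether can.
6. Courier goes back to the south bank alone.
7. Courier goes to the north bank with the solvent jar.
8. Courier goes back to the south bank alone.
9. Courier goes to the north bank with the fuel sample.
10. Courier goes back to the south bank alone.
11. Courier goes to the north bank with the peroxide.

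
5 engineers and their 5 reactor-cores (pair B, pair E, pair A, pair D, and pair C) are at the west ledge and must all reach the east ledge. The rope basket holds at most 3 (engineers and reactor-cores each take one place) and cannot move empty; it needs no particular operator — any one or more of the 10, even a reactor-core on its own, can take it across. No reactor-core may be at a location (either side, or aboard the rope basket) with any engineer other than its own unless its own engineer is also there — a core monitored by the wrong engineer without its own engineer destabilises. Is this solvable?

1. engineer B and reactor-core B cross → the east ledge.
2. engineer B crosses ← the west ledge.
3. reactor-core A, reactor-core D, and reactor-core E cross → the east ledge.
4. reactor-core B crosses ← the west ledge.
5. engineer A, engineer D, and engineer E cross → the east ledge.
6. engineer E and reactor-core E cross ← the west ledge.
7. engineer B, engineer C, and engineer E cross → the east ledge.
8. reactor-core A crosses ← the west ledge.
9. reactor-core B and reactor-core E cross → the east ledge.
10. reactor-core B crosses ← the west ledge.
11. reactor-core A, reactor-core B, and reactor-core C cross → the east ledge.

Yes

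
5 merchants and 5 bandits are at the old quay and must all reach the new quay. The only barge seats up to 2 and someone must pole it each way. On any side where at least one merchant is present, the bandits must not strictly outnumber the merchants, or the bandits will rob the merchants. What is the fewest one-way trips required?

impossible

Following every safe sequence of crossings from the start, the most of the 10 that can be at the new quay as the barge arrives there on crossings 1, 3, 5, 7 is 2, 3, 4, 5 respectively; the best ever achieved is 5 of 10.
From crossing 9 on, no configuration arises that was not already reachable earlier: only 13 distinct safe configurations (who is on which side, and where the barge is) can ever be reached, none of them has everyone across, and every continuation just revisits them. They are: 0 merchants + 0 bandits across (barge back at the start); 0 merchants + 1 bandit across (barge there); 0 merchants + 1 bandit across (barge back at the start); 0 merchants + 2 bandits across (barge there); 0 merchants + 2 bandits across (barge back at the start); 0 merchants + 3 bandits across (barge there); 0 merchants + 3 bandits across (barge back at the start); 0 merchants + 4 bandits across (barge there); 0 merchants + 4 bandits across (barge back at the start); 0 merchants + 5 bandits across (barge there); 1 merchant + 1 bandit across (barge there); 1 merchant + 1 bandit across (barge back at the start); 2 merchants + 2 bandits across (barge there). So no valid plan exists.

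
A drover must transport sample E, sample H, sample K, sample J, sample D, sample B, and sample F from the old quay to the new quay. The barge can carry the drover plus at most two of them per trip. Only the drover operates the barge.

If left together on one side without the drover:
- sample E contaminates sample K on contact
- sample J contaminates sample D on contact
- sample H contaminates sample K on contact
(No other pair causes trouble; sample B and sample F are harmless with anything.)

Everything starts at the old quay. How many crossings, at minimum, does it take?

Counting alone: the drover can take at most 2 across per trip to the new quay, so moving all 7 needs at least 4 loaded trips out, with a return between consecutive ones — at least 7 crossings.
The plan below uses exactly 7 crossings, so it is optimal:
1. Drover goes to the new quay with sample J and sample K.
2. Drover goes back to the old quay alone.
3. Drover goes to the new quay with sample E and sample H.
4. Drover goes back to the old quay with sample K.
5. Drover goes to the new quay with sample B and sample F.
6. Drover goes back to the old quay alone.
7. Drover goes to the new quay with sample D and sample K.

7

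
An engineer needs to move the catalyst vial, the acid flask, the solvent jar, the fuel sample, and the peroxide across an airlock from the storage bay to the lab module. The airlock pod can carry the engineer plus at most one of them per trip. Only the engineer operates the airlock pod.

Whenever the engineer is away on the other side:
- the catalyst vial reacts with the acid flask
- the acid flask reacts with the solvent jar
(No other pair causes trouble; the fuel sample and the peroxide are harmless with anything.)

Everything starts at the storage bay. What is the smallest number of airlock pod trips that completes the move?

11

Counting alone: the engineer can take at most 1 across per trip to the lab module, so moving all 5 needs at least 5 loaded trips out, with a return between consecutive ones — at least 9 crossings.
The safety rule pushes this higher. Following every safe sequence of crossings, the most of the 5 that can be at the lab module as the airlock pod arrives there on crossing 9 is 4 — never all 5.
So no plan with fewer than 11 crossings exists, and this one achieves 11:
1. Engineer goes to the lab module with the acid flask.
2. Engineer goes back to the storage bay alone.
3. Engineer goes to the lab module with the catalyst vial.
4. Engineer goes back to the storage bay with the acid flask.
5. Engineer goes to the lab module with the solvent jar.
6. Engineer goes back to the storage bay alone.
7. Engineer goes to the lab module with the fuel sample.
8. Engineer goes back to the storage bay alone.
9. Engineer goes to the lab module with the peroxide.
10. Engineer goes back to the storage bay alone.
11. Engineer goes to the lab module with the acid flask.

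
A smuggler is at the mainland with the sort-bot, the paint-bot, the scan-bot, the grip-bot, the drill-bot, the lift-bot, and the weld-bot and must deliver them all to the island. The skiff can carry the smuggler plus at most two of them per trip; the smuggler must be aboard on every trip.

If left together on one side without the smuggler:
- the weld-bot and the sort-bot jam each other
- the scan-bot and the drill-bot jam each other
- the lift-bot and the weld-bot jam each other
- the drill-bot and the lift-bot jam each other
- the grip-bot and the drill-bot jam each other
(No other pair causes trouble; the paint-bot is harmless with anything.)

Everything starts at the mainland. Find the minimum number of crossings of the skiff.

Counting alone: the smuggler can take at most 2 across per trip to the island, so moving all 7 needs at least 4 loaded trips out, with a return between consecutive ones — at least 7 crossings.
The safety rule pushes this higher. Following every safe sequence of crossings, the most of the 7 that can be at the island as the skiff arrives there on crossing 7 is 6 — never all 7.
So no plan with fewer than 9 crossings exists, and this one achieves 9:
1. Smuggler goes to the island with the drill-bot and the weld-bot.
2. Smuggler goes back to the mainland alone.
3. Smuggler goes to the island with the sort-bot.
4. Smuggler goes back to the mainland with the weld-bot.
5. Smuggler goes to the island with the lift-bot and the paint-bot.
6. Smuggler goes back to the mainland with the drill-bot.
7. Smuggler goes to the island with the grip-bot and the scan-bot.
8. Smuggler goes back to the mainland alone.
9. Smuggler goes to the island with the drill-bot and the weld-bot.

9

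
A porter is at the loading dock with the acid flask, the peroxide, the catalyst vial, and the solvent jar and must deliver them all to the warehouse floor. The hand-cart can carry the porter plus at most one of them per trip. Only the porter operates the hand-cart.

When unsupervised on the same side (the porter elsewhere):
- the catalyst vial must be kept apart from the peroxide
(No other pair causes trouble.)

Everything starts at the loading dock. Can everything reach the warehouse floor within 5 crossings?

No

Counting alone: the porter can take at most 1 across per trip to the warehouse floor, so moving all 4 needs at least 4 loaded trips out, with a return between consecutive ones — at least 7 crossings.
Since 5 < 7, 5 crossings cannot be enough. (The shortest complete plan in fact takes 7:)
1. Porter goes to the warehouse floor with the peroxide.
2. Porter goes back to the loading dock alone.
3. Porter goes to the warehouse floor with the acid flask.
4. Porter goes back to the loading dock alone.
5. Porter goes to the warehouse floor with the solvent jar.
6. Porter goes back to the loading dock alone.
7. Porter goes to the warehouse floor with the catalyst vial.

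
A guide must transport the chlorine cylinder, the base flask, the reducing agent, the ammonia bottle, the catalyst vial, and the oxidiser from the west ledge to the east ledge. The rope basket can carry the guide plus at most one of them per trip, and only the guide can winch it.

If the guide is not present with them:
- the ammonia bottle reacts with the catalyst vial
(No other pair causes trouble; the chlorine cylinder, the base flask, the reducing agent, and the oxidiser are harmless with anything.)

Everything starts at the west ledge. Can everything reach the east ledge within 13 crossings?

Yes

Yes — this plan uses 11 crossings (≤ 13):
1. Guide goes to the east ledge with the ammonia bottle.
2. Guide goes back to the west ledge alone.
3. Guide goes to the east ledge with the chlorine cylinder.
4. Guide goes back to the west ledge alone.
5. Guide goes to the east ledge with the base flask.
6. Guide goes back to the west ledge alone.
7. Guide goes to the east ledge with the reducing agent.
8. Guide goes back to the west ledge alone.
9. Guide goes to the east ledge with the oxidiser.
10. Guide goes back to the west ledge alone.
11. Guide goes to the east ledge with the catalyst vial.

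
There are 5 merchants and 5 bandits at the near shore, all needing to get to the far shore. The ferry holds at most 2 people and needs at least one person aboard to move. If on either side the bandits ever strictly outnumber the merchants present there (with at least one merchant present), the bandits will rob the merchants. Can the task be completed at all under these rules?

Following every safe sequence of crossings from the start, the most of the 10 that can be at the far shore as the ferry arrives there on crossings 1, 3, 5, 7 is 2, 3, 4, 5 respectively; the best ever achieved is 5 of 10.
From crossing 9 on, no configuration arises that was not already reachable earlier: only 13 distinct safe configurations (who is on which side, and where the ferry is) can ever be reached, none of them has everyone across, and every continuation just revisits them. They are: 0 merchants + 0 bandits across (ferry back at the start); 0 merchants + 1 bandit across (ferry there); 0 merchants + 1 bandit across (ferry back at the start); 0 merchants + 2 bandits across (ferry there); 0 merchants + 2 bandits across (ferry back at the start); 0 merchants + 3 bandits across (ferry there); 0 merchants + 3 bandits across (ferry back at the start); 0 merchants + 4 bandits across (ferry there); 0 merchants + 4 bandits across (ferry back at the start); 0 merchants + 5 bandits across (ferry there); 1 merchant + 1 bandit across (ferry there); 1 merchant + 1 bandit across (ferry back at the start); 2 merchants + 2 bandits across (ferry there). So no valid plan exists.

No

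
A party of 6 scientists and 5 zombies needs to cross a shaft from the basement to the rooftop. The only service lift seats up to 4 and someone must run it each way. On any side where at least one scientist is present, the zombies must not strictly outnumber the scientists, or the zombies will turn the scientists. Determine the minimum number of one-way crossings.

Counting alone: each trip to the rooftop takes at most 4 across and each return brings at least 1 back, so after t trips out (and t−1 returns) at most 4t − (t−1) of the 11 are across; that first reaches 11 at t = 4, so at least 7 crossings are needed.
The plan below uses exactly 7 crossings, so it is optimal:
1. 2 zombies → the rooftop.  (the basement: 6S 3Z; the rooftop: 0S 2Z)
2. 1 zombie ← the basement.  (the basement: 6S 4Z; the rooftop: 0S 1Z)
3. 4 zombies → the rooftop.  (the basement: 6S 0Z; the rooftop: 0S 5Z)
4. 1 zombie ← the basement.  (the basement: 6S 1Z; the rooftop: 0S 4Z)
5. 4 scientists → the rooftop.  (the basement: 2S 1Z; the rooftop: 4S 4Z)
6. 1 zombie ← the basement.  (the basement: 2S 2Z; the rooftop: 4S 3Z)
7. 2 scientists and 2 zombies → the rooftop.  (the basement: 0S 0Z; the rooftop: 6S 5Z)

7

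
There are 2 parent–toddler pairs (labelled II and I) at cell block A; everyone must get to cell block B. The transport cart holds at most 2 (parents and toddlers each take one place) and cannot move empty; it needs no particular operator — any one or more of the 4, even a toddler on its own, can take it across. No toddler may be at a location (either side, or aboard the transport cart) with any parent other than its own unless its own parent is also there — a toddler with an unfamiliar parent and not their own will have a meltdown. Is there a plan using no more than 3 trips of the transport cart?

No

Counting alone: each trip to cell block B takes at most 2 across and each return brings at least 1 back, so after t trips out (and t−1 returns) at most 2t − (t−1) of the 4 are across; that first reaches 4 at t = 3, so at least 5 crossings are needed.
Since 3 < 5, 3 crossings cannot be enough. (The shortest complete plan in fact takes 5:)
1. parent II and toddler II cross → cell block B.
2. parent II crosses ← cell block A.
3. parent I and parent II cross → cell block B.
4. parent I crosses ← cell block A.
5. parent I and toddler I cross → cell block B.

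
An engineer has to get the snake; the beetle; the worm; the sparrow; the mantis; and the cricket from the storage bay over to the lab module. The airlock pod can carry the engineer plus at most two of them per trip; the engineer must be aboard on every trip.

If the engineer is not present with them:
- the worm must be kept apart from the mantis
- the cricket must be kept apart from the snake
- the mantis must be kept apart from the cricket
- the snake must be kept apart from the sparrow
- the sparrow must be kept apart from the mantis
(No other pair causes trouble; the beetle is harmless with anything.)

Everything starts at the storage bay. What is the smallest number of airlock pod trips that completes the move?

7

Counting alone: the engineer can take at most 2 across per trip to the lab module, so moving all 6 needs at least 3 loaded trips out, with a return between consecutive ones — at least 5 crossings.
The safety rule pushes this higher. Following every safe sequence of crossings, the most of the 6 that can be at the lab module as the airlock pod arrives there on crossing 5 is 5 — never all 6.
So no plan with fewer than 7 crossings exists, and this one achieves 7:
1. Engineer goes to the lab module with the mantis and the snake.
2. Engineer goes back to the storage bay alone.
3. Engineer goes to the lab module with the beetle and the worm.
4. Engineer goes back to the storage bay with the mantis.
5. Engineer goes to the lab module with the cricket and the sparrow.
6. Engineer goes back to the storage bay with the snake.
7. Engineer goes to the lab module with the mantis and the snake.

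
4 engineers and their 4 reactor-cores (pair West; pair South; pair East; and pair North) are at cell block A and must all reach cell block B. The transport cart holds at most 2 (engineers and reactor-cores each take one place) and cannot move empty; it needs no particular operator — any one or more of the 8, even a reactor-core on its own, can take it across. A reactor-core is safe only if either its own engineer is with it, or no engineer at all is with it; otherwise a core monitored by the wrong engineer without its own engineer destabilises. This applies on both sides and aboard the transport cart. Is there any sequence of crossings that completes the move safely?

No

Following every safe sequence of crossings from the start, the most of the 8 that can be at cell block B as the transport cart arrives there on crossings 1, 3, 5 is 2, 3, 4 respectively; the best ever achieved is 4 of 8.
From crossing 7 on, no configuration arises that was not already reachable earlier: only 44 distinct safe configurations (who is on which side, and where the transport cart is) can ever be reached, none of them has everyone across, and every continuation just revisits them. So no valid plan exists.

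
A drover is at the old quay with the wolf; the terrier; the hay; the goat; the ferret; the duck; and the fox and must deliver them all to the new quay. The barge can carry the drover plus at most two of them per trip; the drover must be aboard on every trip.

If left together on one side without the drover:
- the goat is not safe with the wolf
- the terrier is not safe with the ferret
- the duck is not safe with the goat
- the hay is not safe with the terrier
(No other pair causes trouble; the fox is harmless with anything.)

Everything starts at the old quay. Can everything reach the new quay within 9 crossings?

Yes

Yes — this plan uses 9 crossings (≤ 9):
1. Drover goes to the new quay with the goat and the terrier.  [the old quay: the duck, the ferret, the fox, the hay, the wolf | the new quay: the goat, the terrier]
2. Drover goes back to the old quay alone.  [the old quay: the duck, the ferret, the fox, the hay, the wolf | the new quay: the goat, the terrier]
3. Drover goes to the new quay with the wolf.  [the old quay: the duck, the ferret, the fox, the hay | the new quay: the goat, the terrier, the wolf]
4. Drover goes back to the old quay with the goat.  [the old quay: the duck, the ferret, the fox, the goat, the hay | the new quay: the terrier, the wolf]
5. Drover goes to the new quay with the duck and the hay.  [the old quay: the ferret, the fox, the goat | the new quay: the duck, the hay, the terrier, the wolf]
6. Drover goes back to the old quay with the terrier.  [the old quay: the ferret, the fox, the goat, the terrier | the new quay: the duck, the hay, the wolf]
7. Drover goes to the new quay with the ferret and the fox.  [the old quay: the goat, the terrier | the new quay: the duck, the ferret, the fox, the hay, the wolf]
8. Drover goes back to the old quay alone.  [the old quay: the goat, the terrier | the new quay: the duck, the ferret, the fox, the hay, the wolf]
9. Drover goes to the new quay with the goat and the terrier.  [the old quay: — | the new quay: the duck, the ferret, the fox, the goat, the hay, the terrier, the wolf]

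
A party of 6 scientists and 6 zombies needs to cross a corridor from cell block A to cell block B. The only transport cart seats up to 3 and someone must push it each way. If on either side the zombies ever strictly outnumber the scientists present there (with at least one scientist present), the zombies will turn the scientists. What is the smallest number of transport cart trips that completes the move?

impossible

Following every safe sequence of crossings from the start, the most of the 12 that can be at cell block B as the transport cart arrives there on crossings 1, 3, 5 is 3, 5, 6 respectively; the best ever achieved is 6 of 12.
From crossing 7 on, no configuration arises that was not already reachable earlier: only 17 distinct safe configurations (who is on which side, and where the transport cart is) can ever be reached, none of them has everyone across, and every continuation just revisits them. They are: 0 scientists + 0 zombies across (transport cart back at the start); 0 scientists + 1 zombie across (transport cart there); 0 scientists + 1 zombie across (transport cart back at the start); 0 scientists + 2 zombies across (transport cart there); 0 scientists + 2 zombies across (transport cart back at the start); 0 scientists + 3 zombies across (transport cart there); 0 scientists + 3 zombies across (transport cart back at the start); 0 scientists + 4 zombies across (transport cart there); 0 scientists + 4 zombies across (transport cart back at the start); 0 scientists + 5 zombies across (transport cart there); 0 scientists + 5 zombies across (transport cart back at the start); 0 scientists + 6 zombies across (transport cart there); 1 scientist + 1 zombie across (transport cart there); 1 scientist + 1 zombie across (transport cart back at the start); 2 scientists + 2 zombies across (transport cart there); 2 scientists + 2 zombies across (transport cart back at the start); 3 scientists + 3 zombies across (transport cart there). So no valid plan exists.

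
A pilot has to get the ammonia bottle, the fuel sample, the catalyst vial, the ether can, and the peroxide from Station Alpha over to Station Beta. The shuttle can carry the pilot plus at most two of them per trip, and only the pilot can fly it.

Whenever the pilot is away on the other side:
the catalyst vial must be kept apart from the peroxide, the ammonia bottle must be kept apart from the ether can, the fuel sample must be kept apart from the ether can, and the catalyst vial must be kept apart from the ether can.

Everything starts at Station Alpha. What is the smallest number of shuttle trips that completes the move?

5

Counting alone: the pilot can take at most 2 across per trip to Station Beta, so moving all 5 needs at least 3 loaded trips out, with a return between consecutive ones — at least 5 crossings.
The plan below uses exactly 5 crossings, so it is optimal:
1. Pilot goes to Station Beta with the catalyst vial and the ether can.  [Station Alpha: the ammonia bottle, the fuel sample, the peroxide | Station Beta: the catalyst vial, the ether can]
2. Pilot goes back to Station Alpha with the ether can.  [Station Alpha: the ammonia bottle, the ether can, the fuel sample, the peroxide | Station Beta: the catalyst vial]
3. Pilot goes to Station Beta with the ammonia bottle and the fuel sample.  [Station Alpha: the ether can, the peroxide | Station Beta: the ammonia bottle, the catalyst vial, the fuel sample]
4. Pilot goes back to Station Alpha alone.  [Station Alpha: the ether can, the peroxide | Station Beta: the ammonia bottle, the catalyst vial, the fuel sample]
5. Pilot goes to Station Beta with the ether can and the peroxide.  [Station Alpha: — | Station Beta: the ammonia bottle, the catalyst vial, the ether can, the fuel sample, the peroxide]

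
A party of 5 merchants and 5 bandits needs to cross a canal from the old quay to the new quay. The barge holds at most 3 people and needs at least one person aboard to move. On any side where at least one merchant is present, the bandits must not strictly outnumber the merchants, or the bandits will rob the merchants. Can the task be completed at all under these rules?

Yes

1. 2 bandits → the new quay.  (the old quay: 5M 3B; the new quay: 0M 2B)
2. 1 bandit ← the old quay.  (the old quay: 5M 4B; the new quay: 0M 1B)
3. 3 bandits → the new quay.  (the old quay: 5M 1B; the new quay: 0M 4B)
4. 1 bandit ← the old quay.  (the old quay: 5M 2B; the new quay: 0M 3B)
5. 3 merchants → the new quay.  (the old quay: 2M 2B; the new quay: 3M 3B)
6. 1 merchant and 1 bandit ← the old quay.  (the old quay: 3M 3B; the new quay: 2M 2B)
7. 3 merchants → the new quay.  (the old quay: 0M 3B; the new quay: 5M 2B)
8. 1 bandit ← the old quay.  (the old quay: 0M 4B; the new quay: 5M 1B)
9. 2 bandits → the new quay.  (the old quay: 0M 2B; the new quay: 5M 3B)
10. 1 bandit ← the old quay.  (the old quay: 0M 3B; the new quay: 5M 2B)
11. 3 bandits → the new quay.  (the old quay: 0M 0B; the new quay: 5M 5B)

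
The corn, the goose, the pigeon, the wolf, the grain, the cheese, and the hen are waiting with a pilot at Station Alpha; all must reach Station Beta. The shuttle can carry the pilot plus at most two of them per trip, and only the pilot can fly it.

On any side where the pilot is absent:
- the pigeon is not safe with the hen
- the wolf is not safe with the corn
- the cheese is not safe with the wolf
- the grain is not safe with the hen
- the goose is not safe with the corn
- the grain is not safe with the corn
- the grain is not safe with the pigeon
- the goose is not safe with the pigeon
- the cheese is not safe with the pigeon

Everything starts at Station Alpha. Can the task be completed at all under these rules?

No

Whatever the first load, the items left behind include a forbidden pair without the pilot. No opening move is safe, so no plan exists.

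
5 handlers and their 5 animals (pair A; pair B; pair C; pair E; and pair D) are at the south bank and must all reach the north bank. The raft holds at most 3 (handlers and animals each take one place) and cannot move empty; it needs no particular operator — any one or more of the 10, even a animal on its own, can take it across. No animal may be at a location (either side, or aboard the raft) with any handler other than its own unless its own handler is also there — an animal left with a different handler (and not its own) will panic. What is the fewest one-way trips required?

Counting alone: each trip to the north bank takes at most 3 across and each return brings at least 1 back, so after t trips out (and t−1 returns) at most 3t − (t−1) of the 10 are across; that first reaches 10 at t = 5, so at least 9 crossings are needed.
The safety rule pushes this higher. Following every safe sequence of crossings, the most of the 10 that can be at the north bank as the raft arrives there on crossing 9 is 9 — never all 10.
So no plan with fewer than 11 crossings exists, and this one achieves 11:
1. animal A and handler A cross → the north bank.
2. handler A crosses ← the south bank.
3. animal B, animal C, and animal E cross → the north bank.
4. animal A crosses ← the south bank.
5. handler B, handler C, and handler E cross → the north bank.
6. animal B and handler B cross ← the south bank.
7. handler A, handler B, and handler D cross → the north bank.
8. animal C crosses ← the south bank.
9. animal A and animal B cross → the north bank.
10. animal A crosses ← the south bank.
11. animal A, animal C, and animal D cross → the north bank.

11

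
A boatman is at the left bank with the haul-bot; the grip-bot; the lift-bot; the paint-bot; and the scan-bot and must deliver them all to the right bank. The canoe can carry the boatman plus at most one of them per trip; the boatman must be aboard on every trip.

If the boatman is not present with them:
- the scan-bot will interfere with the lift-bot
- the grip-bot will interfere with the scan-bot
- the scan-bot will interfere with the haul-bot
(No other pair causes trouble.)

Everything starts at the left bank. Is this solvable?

No

Following every safe sequence of crossings from the start, the most of the 5 that can be at the right bank as the canoe arrives there on crossings 1, 3, 5 is 1, 2, 3 respectively; the best ever achieved is 3 of 5.
From crossing 7 on, no configuration arises that was not already reachable earlier: only 18 distinct safe configurations (who is on which side, and where the canoe is) can ever be reached, none of them has everyone across, and every continuation just revisits them. So no valid plan exists.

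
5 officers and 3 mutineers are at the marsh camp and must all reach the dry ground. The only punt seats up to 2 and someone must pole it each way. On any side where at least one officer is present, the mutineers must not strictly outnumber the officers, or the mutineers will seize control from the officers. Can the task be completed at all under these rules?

1. 2 mutineers → the dry ground.  (the marsh camp: 5O 1M; the dry ground: 0O 2M)
2. 1 mutineer ← the marsh camp.  (the marsh camp: 5O 2M; the dry ground: 0O 1M)
3. 2 mutineers → the dry ground.  (the marsh camp: 5O 0M; the dry ground: 0O 3M)
4. 1 mutineer ← the marsh camp.  (the marsh camp: 5O 1M; the dry ground: 0O 2M)
5. 2 officers → the dry ground.  (the marsh camp: 3O 1M; the dry ground: 2O 2M)
6. 1 mutineer ← the marsh camp.  (the marsh camp: 3O 2M; the dry ground: 2O 1M)
7. 1 officer and 1 mutineer → the dry ground.  (the marsh camp: 2O 1M; the dry ground: 3O 2M)
8. 1 mutineer ← the marsh camp.  (the marsh camp: 2O 2M; the dry ground: 3O 1M)
9. 2 mutineers → the dry ground.  (the marsh camp: 2O 0M; the dry ground: 3O 3M)
10. 1 mutineer ← the marsh camp.  (the marsh camp: 2O 1M; the dry ground: 3O 2M)
11. 1 officer and 1 mutineer → the dry ground.  (the marsh camp: 1O 0M; the dry ground: 4O 3M)
12. 1 mutineer ← the marsh camp.  (the marsh camp: 1O 1M; the dry ground: 4O 2M)
13. 1 officer and 1 mutineer → the dry ground.  (the marsh camp: 0O 0M; the dry ground: 5O 3M)

Yes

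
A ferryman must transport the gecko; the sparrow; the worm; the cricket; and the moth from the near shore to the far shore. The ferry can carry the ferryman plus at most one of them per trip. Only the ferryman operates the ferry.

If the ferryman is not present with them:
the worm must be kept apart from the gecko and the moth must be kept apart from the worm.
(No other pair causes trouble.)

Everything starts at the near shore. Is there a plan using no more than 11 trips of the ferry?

Yes — this plan uses 11 crossings (≤ 11):
1. Ferryman goes to the far shore with the worm.  [the near shore: the cricket, the gecko, the moth, the sparrow | the far shore: the worm]
2. Ferryman goes back to the near shore alone.  [the near shore: the cricket, the gecko, the moth, the sparrow | the far shore: the worm]
3. Ferryman goes to the far shore with the gecko.  [the near shore: the cricket, the moth, the sparrow | the far shore: the gecko, the worm]
4. Ferryman goes back to the near shore with the worm.  [the near shore: the cricket, the moth, the sparrow, the worm | the far shore: the gecko]
5. Ferryman goes to the far shore with the moth.  [the near shore: the cricket, the sparrow, the worm | the far shore: the gecko, the moth]
6. Ferryman goes back to the near shore alone.  [the near shore: the cricket, the sparrow, the worm | the far shore: the gecko, the moth]
7. Ferryman goes to the far shore with the sparrow.  [the near shore: the cricket, the worm | the far shore: the gecko, the moth, the sparrow]
8. Ferryman goes back to the near shore alone.  [the near shore: the cricket, the worm | the far shore: the gecko, the moth, the sparrow]
9. Ferryman goes to the far shore with the cricket.  [the near shore: the worm | the far shore: the cricket, the gecko, the moth, the sparrow]
10. Ferryman goes back to the near shore alone.  [the near shore: the worm | the far shore: the cricket, the gecko, the moth, the sparrow]
11. Ferryman goes to the far shore with the worm.  [the near shore: — | the far shore: the cricket, the gecko, the moth, the sparrow, the worm]

Yes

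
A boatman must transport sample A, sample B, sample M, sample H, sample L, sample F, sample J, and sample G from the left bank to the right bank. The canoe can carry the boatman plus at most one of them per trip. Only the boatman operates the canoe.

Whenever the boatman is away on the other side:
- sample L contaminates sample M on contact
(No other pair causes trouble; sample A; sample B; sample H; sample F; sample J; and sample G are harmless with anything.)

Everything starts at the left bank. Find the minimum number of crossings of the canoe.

15

Counting alone: the boatman can take at most 1 across per trip to the right bank, so moving all 8 needs at least 8 loaded trips out, with a return between consecutive ones — at least 15 crossings.
The plan below uses exactly 15 crossings, so it is optimal:
1. Boatman goes to the right bank with sample M.  [the left bank: sample A, sample B, sample F, sample G, sample H, sample J, sample L | the right bank: sample M]
2. Boatman goes back to the left bank alone.  [the left bank: sample A, sample B, sample F, sample G, sample H, sample J, sample L | the right bank: sample M]
3. Boatman goes to the right bank with sample A.  [the left bank: sample B, sample F, sample G, sample H, sample J, sample L | the right bank: sample A, sample M]
4. Boatman goes back to the left bank alone.  [the left bank: sample B, sample F, sample G, sample H, sample J, sample L | the right bank: sample A, sample M]
5. Boatman goes to the right bank with sample B.  [the left bank: sample F, sample G, sample H, sample J, sample L | the right bank: sample A, sample B, sample M]
6. Boatman goes back to the left bank alone.  [the left bank: sample F, sample G, sample H, sample J, sample L | the right bank: sample A, sample B, sample M]
7. Boatman goes to the right bank with sample H.  [the left bank: sample F, sample G, sample J, sample L | the right bank: sample A, sample B, sample H, sample M]
8. Boatman goes back to the left bank alone.  [the left bank: sample F, sample G, sample J, sample L | the right bank: sample A, sample B, sample H, sample M]
9. Boatman goes to the right bank with sample F.  [the left bank: sample G, sample J, sample L | the right bank: sample A, sample B, sample F, sample H, sample M]
10. Boatman goes back to the left bank alone.  [the left bank: sample G, sample J, sample L | the right bank: sample A, sample B, sample F, sample H, sample M]
11. Boatman goes to the right bank with sample J.  [the left bank: sample G, sample L | the right bank: sample A, sample B, sample F, sample H, sample J, sample M]
12. Boatman goes back to the left bank alone.  [the left bank: sample G, sample L | the right bank: sample A, sample B, sample F, sample H, sample J, sample M]
13. Boatman goes to the right bank with sample G.  [the left bank: sample L | the right bank: sample A, sample B, sample F, sample G, sample H, sample J, sample M]
14. Boatman goes back to the left bank alone.  [the left bank: sample L | the right bank: sample A, sample B, sample F, sample G, sample H, sample J, sample M]
15. Boatman goes to the right bank with sample L.  [the left bank: — | the right bank: sample A, sample B, sample F, sample G, sample H, sample J, sample L, sample M]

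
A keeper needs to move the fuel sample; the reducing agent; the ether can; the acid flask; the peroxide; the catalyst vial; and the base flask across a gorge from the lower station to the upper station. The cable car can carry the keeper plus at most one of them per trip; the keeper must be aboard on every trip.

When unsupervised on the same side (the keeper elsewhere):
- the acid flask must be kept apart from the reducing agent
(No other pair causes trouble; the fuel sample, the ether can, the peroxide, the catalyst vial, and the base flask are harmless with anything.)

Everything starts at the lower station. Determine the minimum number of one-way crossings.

13

Counting alone: the keeper can take at most 1 across per trip to the upper station, so moving all 7 needs at least 7 loaded trips out, with a return between consecutive ones — at least 13 crossings.
The plan below uses exactly 13 crossings, so it is optimal:
1. Keeper goes to the upper station with the reducing agent.  [the lower station: the acid flask, the base flask, the catalyst vial, the ether can, the fuel sample, the peroxide | the upper station: the reducing agent]
2. Keeper goes back to the lower station alone.  [the lower station: the acid flask, the base flask, the catalyst vial, the ether can, the fuel sample, the peroxide | the upper station: the reducing agent]
3. Keeper goes to the upper station with the fuel sample.  [the lower station: the acid flask, the base flask, the catalyst vial, the ether can, the peroxide | the upper station: the fuel sample, the reducing agent]
4. Keeper goes back to the lower station alone.  [the lower station: the acid flask, the base flask, the catalyst vial, the ether can, the peroxide | the upper station: the fuel sample, the reducing agent]
5. Keeper goes to the upper station with the ether can.  [the lower station: the acid flask, the base flask, the catalyst vial, the peroxide | the upper station: the ether can, the fuel sample, the reducing agent]
6. Keeper goes back to the lower station alone.  [the lower station: the acid flask, the base flask, the catalyst vial, the peroxide | the upper station: the ether can, the fuel sample, the reducing agent]
7. Keeper goes to the upper station with the peroxide.  [the lower station: the acid flask, the base flask, the catalyst vial | the upper station: the ether can, the fuel sample, the peroxide, the reducing agent]
8. Keeper goes back to the lower station alone.  [the lower station: the acid flask, the base flask, the catalyst vial | the upper station: the ether can, the fuel sample, the peroxide, the reducing agent]
9. Keeper goes to the upper station with the catalyst vial.  [the lower station: the acid flask, the base flask | the upper station: the catalyst vial, the ether can, the fuel sample, the peroxide, the reducing agent]
10. Keeper goes back to the lower station alone.  [the lower station: the acid flask, the base flask | the upper station: the catalyst vial, the ether can, the fuel sample, the peroxide, the reducing agent]
11. Keeper goes to the upper station with the base flask.  [the lower station: the acid flask | the upper station: the base flask, the catalyst vial, the ether can, the fuel sample, the peroxide, the reducing agent]
12. Keeper goes back to the lower station alone.  [the lower station: the acid flask | the upper station: the base flask, the catalyst vial, the ether can, the fuel sample, the peroxide, the reducing agent]
13. Keeper goes to the upper station with the acid flask.  [the lower station: — | the upper station: the acid flask, the base flask, the catalyst vial, the ether can, the fuel sample, the peroxide, the reducing agent]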